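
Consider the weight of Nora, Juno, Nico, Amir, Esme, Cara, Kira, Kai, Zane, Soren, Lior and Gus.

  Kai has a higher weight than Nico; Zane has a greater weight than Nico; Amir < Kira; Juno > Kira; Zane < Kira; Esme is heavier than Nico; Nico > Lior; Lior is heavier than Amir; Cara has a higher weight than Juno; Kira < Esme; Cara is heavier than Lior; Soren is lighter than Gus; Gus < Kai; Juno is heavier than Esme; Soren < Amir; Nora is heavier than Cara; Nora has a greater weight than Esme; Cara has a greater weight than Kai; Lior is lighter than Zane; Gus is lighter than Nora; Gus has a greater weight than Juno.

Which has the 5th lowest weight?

Zane

Chaining the given pairs: Soren < Amir < Lior < Nico < Zane < Kira < Esme < Juno < Gus < Kai < Cara < Nora.
Counting 5 from the smallest end gives Zane.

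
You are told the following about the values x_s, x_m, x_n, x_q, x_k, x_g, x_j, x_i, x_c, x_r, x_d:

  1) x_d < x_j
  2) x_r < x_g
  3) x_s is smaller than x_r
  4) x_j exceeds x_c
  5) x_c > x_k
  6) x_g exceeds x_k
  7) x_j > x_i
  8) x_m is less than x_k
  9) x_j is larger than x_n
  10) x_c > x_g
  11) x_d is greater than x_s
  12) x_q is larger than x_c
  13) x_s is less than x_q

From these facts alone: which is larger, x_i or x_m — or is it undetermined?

undetermined

Following every chain through x_i: above x_i we get x_j.
x_m is not reached, and no chain runs the other way from x_m to x_i.
So the given relations leave the order of x_i and x_m undetermined.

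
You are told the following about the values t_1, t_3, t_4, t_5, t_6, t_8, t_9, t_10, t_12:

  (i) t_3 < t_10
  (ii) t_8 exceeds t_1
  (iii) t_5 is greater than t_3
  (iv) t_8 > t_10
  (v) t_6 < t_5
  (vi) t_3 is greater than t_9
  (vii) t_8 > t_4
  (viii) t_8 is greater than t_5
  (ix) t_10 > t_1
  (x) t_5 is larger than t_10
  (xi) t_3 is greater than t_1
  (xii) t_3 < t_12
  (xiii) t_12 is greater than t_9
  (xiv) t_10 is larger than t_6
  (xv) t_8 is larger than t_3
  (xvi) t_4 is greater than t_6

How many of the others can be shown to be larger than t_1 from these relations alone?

From t_1 the given relations immediately reach t_3, t_10, t_8.
From those, t_12, t_5 — 5 in total.
No other element is forced above t_1 by the given relations, so the count is 5.

5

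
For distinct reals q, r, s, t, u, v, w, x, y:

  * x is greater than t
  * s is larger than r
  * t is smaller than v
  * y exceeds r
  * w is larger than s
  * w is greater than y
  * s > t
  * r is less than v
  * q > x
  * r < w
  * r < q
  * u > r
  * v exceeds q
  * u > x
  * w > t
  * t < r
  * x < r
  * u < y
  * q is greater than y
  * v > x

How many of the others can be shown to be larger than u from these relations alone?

Directly above u: y.
One step further: q, w (3 so far).
One step further: v (4 so far).
Nothing else is reachable above u; 4 in all.

4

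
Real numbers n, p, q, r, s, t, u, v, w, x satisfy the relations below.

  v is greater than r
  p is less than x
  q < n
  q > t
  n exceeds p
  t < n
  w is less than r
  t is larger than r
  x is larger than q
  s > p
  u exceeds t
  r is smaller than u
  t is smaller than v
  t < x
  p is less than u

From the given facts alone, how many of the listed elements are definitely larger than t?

5

The elements the relations force above t are v, u, q, n, x — no chain reaches any other.
That is 5.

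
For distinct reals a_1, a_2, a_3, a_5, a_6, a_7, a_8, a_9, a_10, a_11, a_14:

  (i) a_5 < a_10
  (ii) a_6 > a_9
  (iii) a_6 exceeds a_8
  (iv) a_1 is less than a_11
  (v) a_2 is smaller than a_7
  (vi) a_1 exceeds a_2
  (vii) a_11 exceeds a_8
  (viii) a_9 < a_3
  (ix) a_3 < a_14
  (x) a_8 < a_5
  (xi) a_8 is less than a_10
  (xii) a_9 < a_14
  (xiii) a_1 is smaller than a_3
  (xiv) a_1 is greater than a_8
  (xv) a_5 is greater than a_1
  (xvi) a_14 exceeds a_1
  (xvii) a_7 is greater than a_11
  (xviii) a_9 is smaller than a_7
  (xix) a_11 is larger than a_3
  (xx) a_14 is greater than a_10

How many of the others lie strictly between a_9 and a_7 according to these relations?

2

Chaining upward from a_9 reaches: a_3, a_11, a_14, a_6.
Chaining downward from a_7 reaches: a_8, a_2, a_1, a_3, a_11.
Strictly between a_9 and a_7 are those in both lists: a_3, a_11 — 2 elements.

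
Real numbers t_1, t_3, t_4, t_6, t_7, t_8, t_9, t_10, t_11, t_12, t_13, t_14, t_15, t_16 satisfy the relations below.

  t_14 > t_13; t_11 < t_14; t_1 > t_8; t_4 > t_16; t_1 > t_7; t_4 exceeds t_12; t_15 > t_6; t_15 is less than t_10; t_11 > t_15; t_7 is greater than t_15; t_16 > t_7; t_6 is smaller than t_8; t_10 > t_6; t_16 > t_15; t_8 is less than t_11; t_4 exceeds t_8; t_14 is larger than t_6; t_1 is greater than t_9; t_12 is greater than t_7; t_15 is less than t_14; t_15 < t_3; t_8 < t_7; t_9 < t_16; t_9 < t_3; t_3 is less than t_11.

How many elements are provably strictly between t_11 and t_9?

1

The relations place t_9 below t_11. An element lies strictly between them when it is forced above t_9 and also forced below t_11.
Above t_9: {t_3, t_1, t_16, t_14, t_4}. Below t_11: {t_6, t_15, t_8, t_3}.
Intersection: {t_3} — 1.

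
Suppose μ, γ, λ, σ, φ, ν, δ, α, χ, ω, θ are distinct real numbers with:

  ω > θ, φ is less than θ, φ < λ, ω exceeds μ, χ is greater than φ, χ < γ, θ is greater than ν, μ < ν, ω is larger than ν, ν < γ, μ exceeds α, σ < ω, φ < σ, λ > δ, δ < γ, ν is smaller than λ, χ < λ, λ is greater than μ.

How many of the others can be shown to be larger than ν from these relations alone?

From ν the given relations immediately reach θ, λ, γ, ω.
Nothing else is reachable above ν; 4 in all.

4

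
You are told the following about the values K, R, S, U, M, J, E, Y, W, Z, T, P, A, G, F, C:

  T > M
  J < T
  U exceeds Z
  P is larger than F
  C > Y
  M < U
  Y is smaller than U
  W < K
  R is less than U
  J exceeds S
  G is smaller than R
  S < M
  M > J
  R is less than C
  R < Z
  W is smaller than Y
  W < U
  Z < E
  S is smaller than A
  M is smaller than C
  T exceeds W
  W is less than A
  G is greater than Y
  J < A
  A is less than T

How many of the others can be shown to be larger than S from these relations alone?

The elements the relations force above S are J, M, A, U, T, C — no chain reaches any other.
That is 6.

6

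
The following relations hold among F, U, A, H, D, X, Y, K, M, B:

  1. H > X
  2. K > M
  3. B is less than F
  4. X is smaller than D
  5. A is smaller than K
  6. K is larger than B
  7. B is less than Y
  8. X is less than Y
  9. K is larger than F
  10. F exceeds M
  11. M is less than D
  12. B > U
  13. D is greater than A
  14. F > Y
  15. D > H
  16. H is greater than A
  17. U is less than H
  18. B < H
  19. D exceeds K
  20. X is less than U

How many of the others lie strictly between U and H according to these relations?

Chaining upward from U reaches: B, Y, F, K, D.
Chaining downward from H reaches: X, A, B.
Strictly between U and H are those in both lists: B — 1 element.

1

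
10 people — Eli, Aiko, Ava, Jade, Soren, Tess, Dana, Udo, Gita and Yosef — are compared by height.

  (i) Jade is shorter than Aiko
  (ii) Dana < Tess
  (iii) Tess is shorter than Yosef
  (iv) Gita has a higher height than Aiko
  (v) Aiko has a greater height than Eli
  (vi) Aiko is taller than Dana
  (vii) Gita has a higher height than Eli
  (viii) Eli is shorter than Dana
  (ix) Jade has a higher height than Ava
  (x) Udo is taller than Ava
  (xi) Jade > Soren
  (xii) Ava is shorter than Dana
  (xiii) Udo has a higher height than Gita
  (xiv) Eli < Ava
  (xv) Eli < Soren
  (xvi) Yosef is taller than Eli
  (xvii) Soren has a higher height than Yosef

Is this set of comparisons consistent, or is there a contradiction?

Every relation is compatible with Eli < Ava < Dana < Tess < Yosef < Soren < Jade < Aiko < Gita < Udo; the set is consistent.

consistent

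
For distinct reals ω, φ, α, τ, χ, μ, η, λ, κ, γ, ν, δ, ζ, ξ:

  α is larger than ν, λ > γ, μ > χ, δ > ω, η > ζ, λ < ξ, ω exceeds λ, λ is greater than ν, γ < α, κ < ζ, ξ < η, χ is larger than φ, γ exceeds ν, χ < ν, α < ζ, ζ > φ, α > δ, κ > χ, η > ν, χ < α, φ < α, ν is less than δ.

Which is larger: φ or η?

Following the relations from φ: φ < χ < ν < γ < λ < ω < δ < α < ζ < η.
So φ < η; η is the larger of the two.

η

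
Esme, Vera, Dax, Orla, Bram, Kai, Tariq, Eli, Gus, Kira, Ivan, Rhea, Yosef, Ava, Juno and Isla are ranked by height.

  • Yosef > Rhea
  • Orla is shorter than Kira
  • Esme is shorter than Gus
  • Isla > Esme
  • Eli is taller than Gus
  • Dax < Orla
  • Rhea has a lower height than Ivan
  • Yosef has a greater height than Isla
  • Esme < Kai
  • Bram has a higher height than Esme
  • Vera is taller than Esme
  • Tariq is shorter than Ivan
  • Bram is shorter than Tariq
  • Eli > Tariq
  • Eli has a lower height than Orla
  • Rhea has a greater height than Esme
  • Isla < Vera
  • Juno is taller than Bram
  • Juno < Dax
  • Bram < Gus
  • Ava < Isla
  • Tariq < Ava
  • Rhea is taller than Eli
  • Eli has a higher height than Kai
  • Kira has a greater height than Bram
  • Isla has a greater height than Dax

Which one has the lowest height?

Bram is not least since Esme < Bram; Tariq is not least since Bram < Tariq; Ava is not least since Tariq < Ava; Gus is not least since Esme < Gus; Kai is not least since Esme < Kai; Eli is not least since Gus < Eli; Juno is not least since Bram < Juno; Dax is not least since Juno < Dax; Rhea is not least since Esme < Rhea; Ivan is not least since Rhea < Ivan; Isla is not least since Esme < Isla; Orla is not least since Eli < Orla; Kira is not least since Orla < Kira; Vera is not least since Isla < Vera; Yosef is not least since Rhea < Yosef.
Only Esme has nothing below it, so Esme is the lowest height.

Esme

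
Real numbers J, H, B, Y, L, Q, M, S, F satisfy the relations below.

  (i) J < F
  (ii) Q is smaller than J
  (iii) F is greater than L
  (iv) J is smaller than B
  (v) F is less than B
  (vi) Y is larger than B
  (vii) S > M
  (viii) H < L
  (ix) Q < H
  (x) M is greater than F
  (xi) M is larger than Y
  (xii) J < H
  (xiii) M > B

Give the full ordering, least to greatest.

Nothing is placed below Q, so it is least; from there Q < J; J < H; H < L; L < F; F < B; B < Y; Y < M; M < S, each given directly.

Q < J < H < L < F < B < Y < M < S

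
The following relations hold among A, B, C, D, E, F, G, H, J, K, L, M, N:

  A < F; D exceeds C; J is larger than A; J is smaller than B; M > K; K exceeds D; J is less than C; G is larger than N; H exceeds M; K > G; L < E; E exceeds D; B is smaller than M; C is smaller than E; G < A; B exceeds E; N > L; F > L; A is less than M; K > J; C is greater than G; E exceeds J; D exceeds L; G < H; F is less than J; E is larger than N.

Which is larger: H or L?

L < N and N < G give L < G.
With G < A: L < N < G < A.
With A < F: L < N < G < A < F.
Then F < J extends the chain to J.
With J < C: L < N < G < A < F < J < C.
Then C < D extends the chain to D.
Then D < E extends the chain to E.
Then E < B extends the chain to B.
With B < M: L < N < G < A < F < J < C < D < E < B < M.
Then M < H extends the chain to H.
So L < H; H is the larger of the two.

H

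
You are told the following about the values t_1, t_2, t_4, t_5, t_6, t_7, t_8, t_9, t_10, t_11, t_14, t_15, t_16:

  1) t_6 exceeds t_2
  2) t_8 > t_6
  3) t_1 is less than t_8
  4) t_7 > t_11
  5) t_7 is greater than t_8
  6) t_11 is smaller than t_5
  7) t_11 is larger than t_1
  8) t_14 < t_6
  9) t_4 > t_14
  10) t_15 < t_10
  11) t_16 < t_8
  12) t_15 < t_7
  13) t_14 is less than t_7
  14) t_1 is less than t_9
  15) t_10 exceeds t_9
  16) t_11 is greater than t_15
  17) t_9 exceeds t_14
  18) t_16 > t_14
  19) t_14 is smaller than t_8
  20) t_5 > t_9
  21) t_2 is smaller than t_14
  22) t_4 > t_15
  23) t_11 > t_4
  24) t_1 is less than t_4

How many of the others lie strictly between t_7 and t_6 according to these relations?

The relations place t_6 below t_7. An element lies strictly between them when it is forced above t_6 and also forced below t_7.
Above t_6: {t_8}. Below t_7: {t_2, t_1, t_15, t_14, t_16, t_4, t_11, t_8}.
Intersection: {t_8} — 1.

1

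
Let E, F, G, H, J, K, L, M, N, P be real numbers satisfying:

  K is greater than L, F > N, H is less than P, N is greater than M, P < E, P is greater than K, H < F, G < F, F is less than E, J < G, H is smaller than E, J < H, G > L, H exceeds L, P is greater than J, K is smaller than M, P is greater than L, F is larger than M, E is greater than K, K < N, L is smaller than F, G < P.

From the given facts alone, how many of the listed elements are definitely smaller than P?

The elements the relations force below P are L, J, K, H, G — no chain reaches any other.
That is 5.

5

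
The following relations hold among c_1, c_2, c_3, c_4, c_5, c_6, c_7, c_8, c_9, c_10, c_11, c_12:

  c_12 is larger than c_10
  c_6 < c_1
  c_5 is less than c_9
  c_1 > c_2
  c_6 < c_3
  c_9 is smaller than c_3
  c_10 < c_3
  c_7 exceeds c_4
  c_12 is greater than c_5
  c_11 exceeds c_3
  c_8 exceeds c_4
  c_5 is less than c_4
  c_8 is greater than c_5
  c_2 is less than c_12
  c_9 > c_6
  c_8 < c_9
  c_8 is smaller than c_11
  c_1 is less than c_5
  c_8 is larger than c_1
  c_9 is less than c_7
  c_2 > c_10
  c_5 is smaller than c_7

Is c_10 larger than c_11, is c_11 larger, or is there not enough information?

c_11

The relevant relations are c_10 < c_2; c_2 < c_1; c_1 < c_5; c_5 < c_8; c_8 < c_9; c_9 < c_3; c_3 < c_11.
Together: c_10 < c_2 < c_1 < c_5 < c_8 < c_9 < c_3 < c_11.
So c_11 is larger.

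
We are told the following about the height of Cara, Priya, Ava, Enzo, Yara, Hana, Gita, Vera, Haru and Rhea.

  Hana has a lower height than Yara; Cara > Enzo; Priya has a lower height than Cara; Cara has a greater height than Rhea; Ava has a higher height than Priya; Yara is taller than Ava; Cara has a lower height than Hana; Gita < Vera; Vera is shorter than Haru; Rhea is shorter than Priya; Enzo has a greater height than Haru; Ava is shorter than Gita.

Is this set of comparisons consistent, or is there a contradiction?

Every relation is compatible with Rhea < Priya < Ava < Gita < Vera < Haru < Enzo < Cara < Hana < Yara; the set is consistent.

consistent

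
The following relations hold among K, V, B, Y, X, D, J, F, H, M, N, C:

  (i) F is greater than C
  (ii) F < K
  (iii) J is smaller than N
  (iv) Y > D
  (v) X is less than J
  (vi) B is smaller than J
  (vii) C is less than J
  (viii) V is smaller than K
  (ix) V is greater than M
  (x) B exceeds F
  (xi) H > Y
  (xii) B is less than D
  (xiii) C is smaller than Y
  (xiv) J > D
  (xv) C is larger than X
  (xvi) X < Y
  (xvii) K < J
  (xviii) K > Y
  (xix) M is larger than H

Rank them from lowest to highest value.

X < C < F < B < D < Y < H < M < V < K < J < N

The consecutive links are each given: X < C; C < F; F < B; B < D; D < Y; Y < H; H < M; M < V; V < K; K < J; J < N.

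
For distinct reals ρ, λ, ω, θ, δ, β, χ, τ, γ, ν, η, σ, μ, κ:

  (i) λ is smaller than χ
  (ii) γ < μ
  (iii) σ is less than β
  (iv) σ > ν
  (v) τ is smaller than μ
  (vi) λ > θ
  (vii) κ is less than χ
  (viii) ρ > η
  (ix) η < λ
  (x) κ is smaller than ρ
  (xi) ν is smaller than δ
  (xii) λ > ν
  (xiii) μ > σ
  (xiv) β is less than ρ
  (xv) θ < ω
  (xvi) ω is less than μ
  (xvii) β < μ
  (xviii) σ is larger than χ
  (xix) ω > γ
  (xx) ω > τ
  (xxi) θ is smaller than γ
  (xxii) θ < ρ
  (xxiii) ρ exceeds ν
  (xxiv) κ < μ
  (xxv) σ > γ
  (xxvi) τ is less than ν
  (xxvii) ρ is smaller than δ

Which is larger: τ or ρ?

Link the given pairs in sequence: τ < ν; ν < λ; λ < χ; χ < σ; σ < β; β < ρ.
Chaining these gives τ < ν < λ < χ < σ < β < ρ.
So τ < ρ; ρ is the larger of the two.

ρ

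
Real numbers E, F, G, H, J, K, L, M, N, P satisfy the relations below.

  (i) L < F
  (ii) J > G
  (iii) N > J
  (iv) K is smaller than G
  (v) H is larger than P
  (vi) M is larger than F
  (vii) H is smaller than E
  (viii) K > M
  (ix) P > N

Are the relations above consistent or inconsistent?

Every relation is compatible with L < F < M < K < G < J < N < P < H < E; the set is consistent.

consistent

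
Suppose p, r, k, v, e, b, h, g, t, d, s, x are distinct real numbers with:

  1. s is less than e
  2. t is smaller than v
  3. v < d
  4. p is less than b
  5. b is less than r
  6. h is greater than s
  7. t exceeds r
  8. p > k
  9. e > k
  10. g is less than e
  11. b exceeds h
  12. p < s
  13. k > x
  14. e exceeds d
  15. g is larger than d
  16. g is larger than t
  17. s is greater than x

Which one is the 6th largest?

r

The consecutive relations fix a unique order: x < k < p < s < h < b < r < t < v < d < g < e.
Counting 6 from the largest end gives r.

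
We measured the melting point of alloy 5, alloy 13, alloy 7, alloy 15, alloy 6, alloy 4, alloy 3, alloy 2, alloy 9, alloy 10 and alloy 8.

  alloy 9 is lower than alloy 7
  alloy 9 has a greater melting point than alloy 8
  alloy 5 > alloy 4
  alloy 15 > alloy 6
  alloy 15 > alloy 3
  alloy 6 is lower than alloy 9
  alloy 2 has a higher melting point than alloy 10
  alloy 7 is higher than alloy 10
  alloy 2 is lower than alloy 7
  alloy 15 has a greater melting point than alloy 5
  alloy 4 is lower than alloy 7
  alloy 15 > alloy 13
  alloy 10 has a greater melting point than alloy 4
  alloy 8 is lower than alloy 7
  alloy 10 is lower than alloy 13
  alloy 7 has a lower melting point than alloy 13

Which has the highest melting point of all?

alloy 15

alloy 4 is not greatest since alloy 4 < alloy 10; alloy 10 is not greatest since alloy 10 < alloy 13; alloy 5 is not greatest since alloy 5 < alloy 15; alloy 2 is not greatest since alloy 2 < alloy 7; alloy 6 is not greatest since alloy 6 < alloy 15; alloy 8 is not greatest since alloy 8 < alloy 7; alloy 3 is not greatest since alloy 3 < alloy 15; alloy 9 is not greatest since alloy 9 < alloy 7; alloy 7 is not greatest since alloy 7 < alloy 13; alloy 13 is not greatest since alloy 13 < alloy 15.
Only alloy 15 has nothing above it, so alloy 15 is the highest melting point.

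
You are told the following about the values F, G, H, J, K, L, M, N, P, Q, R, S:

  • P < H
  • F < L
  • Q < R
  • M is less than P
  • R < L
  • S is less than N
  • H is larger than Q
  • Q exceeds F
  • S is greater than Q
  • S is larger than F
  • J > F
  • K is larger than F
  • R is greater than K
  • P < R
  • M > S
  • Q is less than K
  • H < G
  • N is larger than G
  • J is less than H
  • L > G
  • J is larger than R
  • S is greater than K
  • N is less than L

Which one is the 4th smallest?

Piecing the relations together gives one ordering: F < Q < K < S < M < P < R < J < H < G < N < L.
Counting 4 from the smallest end gives S.

S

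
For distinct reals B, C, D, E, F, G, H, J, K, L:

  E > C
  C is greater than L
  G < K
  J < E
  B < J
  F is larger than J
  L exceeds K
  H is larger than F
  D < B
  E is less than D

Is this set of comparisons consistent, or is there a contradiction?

inconsistent

Chaining the given relations yields E < D < B < J, so E < J. But one relation states J < E. These cannot both hold.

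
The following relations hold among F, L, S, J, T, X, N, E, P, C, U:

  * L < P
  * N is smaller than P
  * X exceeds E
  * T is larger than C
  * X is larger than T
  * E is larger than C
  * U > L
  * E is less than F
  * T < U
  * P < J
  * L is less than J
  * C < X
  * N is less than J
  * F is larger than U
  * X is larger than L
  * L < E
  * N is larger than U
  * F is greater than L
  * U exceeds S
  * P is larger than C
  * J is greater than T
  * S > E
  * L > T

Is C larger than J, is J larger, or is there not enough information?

J

C < T and T < L give C < L.
Then L < E extends the chain to E.
With E < S: C < T < L < E < S.
Then S < U extends the chain to U.
Then U < N extends the chain to N.
With N < P: C < T < L < E < S < U < N < P.
With P < J: C < T < L < E < S < U < N < P < J.
So J is larger.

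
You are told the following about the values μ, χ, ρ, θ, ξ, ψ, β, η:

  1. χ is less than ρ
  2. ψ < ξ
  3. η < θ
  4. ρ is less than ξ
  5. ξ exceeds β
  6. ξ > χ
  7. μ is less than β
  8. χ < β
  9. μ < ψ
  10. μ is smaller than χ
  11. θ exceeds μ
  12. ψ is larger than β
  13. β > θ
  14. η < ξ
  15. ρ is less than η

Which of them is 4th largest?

The consecutive relations fix a unique order: μ < χ < ρ < η < θ < β < ψ < ξ.
Counting 4 from the largest end gives θ.

θ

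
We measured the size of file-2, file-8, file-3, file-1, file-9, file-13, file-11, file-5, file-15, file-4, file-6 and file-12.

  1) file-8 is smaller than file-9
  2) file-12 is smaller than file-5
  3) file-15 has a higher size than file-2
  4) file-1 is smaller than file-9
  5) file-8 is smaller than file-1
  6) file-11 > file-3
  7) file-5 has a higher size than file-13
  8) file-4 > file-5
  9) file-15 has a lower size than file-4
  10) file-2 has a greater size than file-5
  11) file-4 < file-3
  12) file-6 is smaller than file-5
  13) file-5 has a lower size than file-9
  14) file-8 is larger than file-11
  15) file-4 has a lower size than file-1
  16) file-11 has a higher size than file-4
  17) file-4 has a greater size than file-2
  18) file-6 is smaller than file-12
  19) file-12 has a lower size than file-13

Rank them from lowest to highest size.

file-6 < file-12 < file-13 < file-5 < file-2 < file-15 < file-4 < file-3 < file-11 < file-8 < file-1 < file-9

Each adjacent pair is fixed by a given relation: file-6 < file-12; file-12 < file-13; file-13 < file-5; file-5 < file-2; file-2 < file-15; file-15 < file-4; file-4 < file-3; file-3 < file-11; file-11 < file-8; file-8 < file-1; file-1 < file-9. Chaining them end to end gives the full order.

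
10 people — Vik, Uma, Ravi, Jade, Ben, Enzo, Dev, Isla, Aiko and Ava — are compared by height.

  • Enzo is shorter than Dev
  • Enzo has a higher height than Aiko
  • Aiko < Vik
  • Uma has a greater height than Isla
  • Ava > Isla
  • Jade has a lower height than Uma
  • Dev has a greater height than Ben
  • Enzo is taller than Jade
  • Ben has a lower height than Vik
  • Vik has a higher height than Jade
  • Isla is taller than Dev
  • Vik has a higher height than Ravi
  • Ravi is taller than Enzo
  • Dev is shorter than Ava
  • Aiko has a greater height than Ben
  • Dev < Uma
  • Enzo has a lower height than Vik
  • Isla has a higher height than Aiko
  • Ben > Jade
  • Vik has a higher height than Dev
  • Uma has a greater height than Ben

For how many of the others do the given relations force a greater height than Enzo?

6

Directly above Enzo: Dev, Ravi, Vik.
One step further: Isla, Uma, Ava (6 so far).
Nothing else is reachable above Enzo; 6 in all.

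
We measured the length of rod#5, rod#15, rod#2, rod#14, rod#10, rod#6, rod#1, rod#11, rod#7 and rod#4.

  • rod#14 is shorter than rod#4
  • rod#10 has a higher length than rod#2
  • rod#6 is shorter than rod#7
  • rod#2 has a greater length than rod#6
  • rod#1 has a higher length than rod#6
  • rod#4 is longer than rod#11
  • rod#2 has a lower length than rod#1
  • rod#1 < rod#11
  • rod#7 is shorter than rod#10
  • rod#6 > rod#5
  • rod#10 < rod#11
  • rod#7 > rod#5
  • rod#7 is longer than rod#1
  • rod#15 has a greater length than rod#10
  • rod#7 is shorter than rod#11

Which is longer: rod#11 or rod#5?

rod#11

Chaining the given relations: rod#5 < rod#6 < rod#2 < rod#1 < rod#7 < rod#10 < rod#11.
So rod#5 < rod#11; rod#11 is the longer of the two.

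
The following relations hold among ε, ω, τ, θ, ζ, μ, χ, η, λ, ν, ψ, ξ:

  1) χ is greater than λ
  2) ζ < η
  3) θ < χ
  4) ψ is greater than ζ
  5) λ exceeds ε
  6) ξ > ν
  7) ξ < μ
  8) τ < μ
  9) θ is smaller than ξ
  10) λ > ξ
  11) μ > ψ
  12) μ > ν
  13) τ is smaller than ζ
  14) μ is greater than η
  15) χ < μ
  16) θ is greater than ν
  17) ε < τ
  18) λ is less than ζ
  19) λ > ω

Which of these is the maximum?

μ

Chaining downward from μ: directly below it, ν, ξ, τ, χ, η, ψ; then θ, ε, λ, ζ; then ω.
That covers every other element, and nothing is given above μ, so μ is the maximum.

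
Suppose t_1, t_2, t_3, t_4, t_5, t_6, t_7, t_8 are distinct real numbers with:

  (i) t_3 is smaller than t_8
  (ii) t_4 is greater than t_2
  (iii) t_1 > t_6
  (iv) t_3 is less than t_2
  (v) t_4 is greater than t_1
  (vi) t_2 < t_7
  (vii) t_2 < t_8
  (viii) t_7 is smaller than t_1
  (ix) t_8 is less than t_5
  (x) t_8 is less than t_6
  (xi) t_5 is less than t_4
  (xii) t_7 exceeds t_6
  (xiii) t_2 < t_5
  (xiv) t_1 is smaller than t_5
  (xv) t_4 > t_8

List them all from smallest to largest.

t_3 < t_2 < t_8 < t_6 < t_7 < t_1 < t_5 < t_4

The consecutive links are each given: t_3 < t_2; t_2 < t_8; t_8 < t_6; t_6 < t_7; t_7 < t_1; t_1 < t_5; t_5 < t_4.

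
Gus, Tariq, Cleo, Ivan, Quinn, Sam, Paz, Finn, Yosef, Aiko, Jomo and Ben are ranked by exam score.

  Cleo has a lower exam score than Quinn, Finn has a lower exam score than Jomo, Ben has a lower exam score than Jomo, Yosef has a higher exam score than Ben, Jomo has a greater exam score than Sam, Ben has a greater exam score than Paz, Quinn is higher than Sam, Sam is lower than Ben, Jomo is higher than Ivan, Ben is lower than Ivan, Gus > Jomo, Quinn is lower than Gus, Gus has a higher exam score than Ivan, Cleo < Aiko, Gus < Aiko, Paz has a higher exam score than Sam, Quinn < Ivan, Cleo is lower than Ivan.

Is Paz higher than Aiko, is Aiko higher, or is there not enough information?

Aiko

Link the given pairs in sequence: Paz < Ben; Ben < Ivan; Ivan < Jomo; Jomo < Gus; Gus < Aiko.
Together: Paz < Ben < Ivan < Jomo < Gus < Aiko.
So Aiko is higher.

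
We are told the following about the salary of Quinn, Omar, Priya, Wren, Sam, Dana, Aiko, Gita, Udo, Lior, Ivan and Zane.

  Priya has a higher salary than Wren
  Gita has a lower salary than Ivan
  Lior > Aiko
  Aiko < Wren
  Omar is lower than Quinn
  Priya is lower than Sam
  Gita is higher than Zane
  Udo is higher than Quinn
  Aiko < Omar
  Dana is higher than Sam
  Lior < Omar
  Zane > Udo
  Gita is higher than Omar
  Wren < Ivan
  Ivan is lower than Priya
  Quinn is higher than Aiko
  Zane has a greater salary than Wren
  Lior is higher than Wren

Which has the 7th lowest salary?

Zane

Piecing the relations together gives one ordering: Aiko < Wren < Lior < Omar < Quinn < Udo < Zane < Gita < Ivan < Priya < Sam < Dana.
Counting 7 from the smallest end gives Zane.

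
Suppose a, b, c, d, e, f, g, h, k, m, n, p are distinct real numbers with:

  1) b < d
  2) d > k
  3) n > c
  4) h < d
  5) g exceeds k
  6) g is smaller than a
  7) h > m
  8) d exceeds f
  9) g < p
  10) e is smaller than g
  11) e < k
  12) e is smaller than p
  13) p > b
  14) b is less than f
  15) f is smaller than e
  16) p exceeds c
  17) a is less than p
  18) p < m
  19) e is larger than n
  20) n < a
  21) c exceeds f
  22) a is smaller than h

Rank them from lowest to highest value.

Each adjacent pair is fixed by a given relation: b < f; f < c; c < n; n < e; e < k; k < g; g < a; a < p; p < m; m < h; h < d. Chaining them end to end gives the full order.

b < f < c < n < e < k < g < a < p < m < h < d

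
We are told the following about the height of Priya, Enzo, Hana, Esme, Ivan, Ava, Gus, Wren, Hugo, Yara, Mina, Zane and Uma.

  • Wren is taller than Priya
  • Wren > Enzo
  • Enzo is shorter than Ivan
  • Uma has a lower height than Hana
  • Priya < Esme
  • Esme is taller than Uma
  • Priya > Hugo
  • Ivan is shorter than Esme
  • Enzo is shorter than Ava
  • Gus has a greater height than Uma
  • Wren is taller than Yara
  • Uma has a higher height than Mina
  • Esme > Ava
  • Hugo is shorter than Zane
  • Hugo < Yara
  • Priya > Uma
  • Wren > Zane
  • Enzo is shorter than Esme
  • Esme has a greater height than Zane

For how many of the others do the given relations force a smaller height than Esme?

8

The elements the relations force below Esme are Mina, Enzo, Ivan, Uma, Ava, Hugo, Priya, Zane — no chain reaches any other.
That is 8.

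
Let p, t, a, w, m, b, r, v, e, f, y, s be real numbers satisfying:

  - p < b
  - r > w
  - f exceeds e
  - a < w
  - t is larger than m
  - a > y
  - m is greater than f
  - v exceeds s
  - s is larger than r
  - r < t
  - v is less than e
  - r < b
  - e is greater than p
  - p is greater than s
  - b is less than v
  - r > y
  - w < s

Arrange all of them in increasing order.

Nothing is placed below y, so it is least; from there y < a; a < w; w < r; r < s; s < p; p < b; b < v; v < e; e < f; f < m; m < t, each given directly.

y < a < w < r < s < p < b < v < e < f < m < t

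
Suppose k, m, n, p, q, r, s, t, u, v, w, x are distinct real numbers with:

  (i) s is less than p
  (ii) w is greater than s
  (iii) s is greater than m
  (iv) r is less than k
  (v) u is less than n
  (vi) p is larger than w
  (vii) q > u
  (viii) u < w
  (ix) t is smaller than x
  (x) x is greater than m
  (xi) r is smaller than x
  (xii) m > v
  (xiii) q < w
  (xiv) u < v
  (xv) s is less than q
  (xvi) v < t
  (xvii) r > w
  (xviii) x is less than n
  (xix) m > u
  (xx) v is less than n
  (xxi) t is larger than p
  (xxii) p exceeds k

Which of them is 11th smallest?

x

The consecutive relations fix a unique order: u < v < m < s < q < w < r < k < p < t < x < n.
The 11th smallest is x.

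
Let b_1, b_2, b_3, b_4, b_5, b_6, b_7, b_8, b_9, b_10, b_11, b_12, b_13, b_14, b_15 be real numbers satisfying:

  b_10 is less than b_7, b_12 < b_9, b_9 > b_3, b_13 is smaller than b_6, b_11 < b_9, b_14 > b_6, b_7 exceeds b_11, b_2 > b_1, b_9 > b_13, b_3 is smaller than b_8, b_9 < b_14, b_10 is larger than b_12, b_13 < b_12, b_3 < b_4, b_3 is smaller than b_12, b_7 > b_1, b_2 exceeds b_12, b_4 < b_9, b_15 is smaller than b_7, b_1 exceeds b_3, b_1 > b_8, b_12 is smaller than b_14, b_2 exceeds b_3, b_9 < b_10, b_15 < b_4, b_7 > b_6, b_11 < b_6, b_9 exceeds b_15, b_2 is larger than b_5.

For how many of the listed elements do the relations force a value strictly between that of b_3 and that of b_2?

The relations place b_3 below b_2. An element lies strictly between them when it is forced above b_3 and also forced below b_2.
Above b_3: {b_8, b_1, b_4, b_12, b_9, b_14, b_10, b_7}. Below b_2: {b_5, b_8, b_1, b_13, b_12}.
Intersection: {b_8, b_1, b_12} — 3.

3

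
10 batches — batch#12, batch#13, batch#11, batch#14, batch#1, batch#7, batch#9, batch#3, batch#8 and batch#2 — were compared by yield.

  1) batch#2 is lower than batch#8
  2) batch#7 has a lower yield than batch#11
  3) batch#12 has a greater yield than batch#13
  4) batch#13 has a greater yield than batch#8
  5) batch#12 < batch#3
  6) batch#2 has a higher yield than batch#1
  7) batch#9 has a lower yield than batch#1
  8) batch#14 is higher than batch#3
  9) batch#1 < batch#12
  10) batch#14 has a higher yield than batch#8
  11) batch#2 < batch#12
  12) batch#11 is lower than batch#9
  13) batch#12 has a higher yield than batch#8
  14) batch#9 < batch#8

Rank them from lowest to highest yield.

batch#7 < batch#11 < batch#9 < batch#1 < batch#2 < batch#8 < batch#13 < batch#12 < batch#3 < batch#14

The consecutive links are each given: batch#7 < batch#11; batch#11 < batch#9; batch#9 < batch#1; batch#1 < batch#2; batch#2 < batch#8; batch#8 < batch#13; batch#13 < batch#12; batch#12 < batch#3; batch#3 < batch#14.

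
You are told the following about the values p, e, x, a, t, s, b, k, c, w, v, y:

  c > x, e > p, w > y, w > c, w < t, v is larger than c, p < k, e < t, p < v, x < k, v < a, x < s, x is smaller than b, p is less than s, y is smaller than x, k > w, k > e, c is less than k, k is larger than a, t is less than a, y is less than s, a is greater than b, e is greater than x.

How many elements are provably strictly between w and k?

The relations place w below k. An element lies strictly between them when it is forced above w and also forced below k.
Above w: {t, a}. Below k: {p, y, x, c, v, e, b, t, a}.
Intersection: {t, a} — 2.

2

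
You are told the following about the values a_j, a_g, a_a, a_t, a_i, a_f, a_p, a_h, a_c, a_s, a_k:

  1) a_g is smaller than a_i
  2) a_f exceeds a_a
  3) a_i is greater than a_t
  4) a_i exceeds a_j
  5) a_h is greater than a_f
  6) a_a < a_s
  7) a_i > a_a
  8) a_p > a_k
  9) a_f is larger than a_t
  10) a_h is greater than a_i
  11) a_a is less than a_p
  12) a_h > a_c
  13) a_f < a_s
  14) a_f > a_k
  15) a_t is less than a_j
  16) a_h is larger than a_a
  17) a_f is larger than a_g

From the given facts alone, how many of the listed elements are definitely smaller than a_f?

Directly below a_f: a_t, a_k, a_g, a_a.
No other element is forced below a_f by the given relations, so the count is 4.

4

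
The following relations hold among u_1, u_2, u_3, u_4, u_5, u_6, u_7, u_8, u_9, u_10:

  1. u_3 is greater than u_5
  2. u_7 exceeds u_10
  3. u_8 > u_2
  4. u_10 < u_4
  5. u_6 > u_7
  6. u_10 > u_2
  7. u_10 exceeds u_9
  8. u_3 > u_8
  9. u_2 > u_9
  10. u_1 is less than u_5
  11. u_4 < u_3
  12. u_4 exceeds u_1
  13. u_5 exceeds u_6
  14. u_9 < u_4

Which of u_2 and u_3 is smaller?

u_2

u_2 < u_10 < u_7 < u_6 < u_5 < u_3, by transitivity through u_10, u_7, u_6, u_5.
So u_2 < u_3; u_2 is the smaller of the two.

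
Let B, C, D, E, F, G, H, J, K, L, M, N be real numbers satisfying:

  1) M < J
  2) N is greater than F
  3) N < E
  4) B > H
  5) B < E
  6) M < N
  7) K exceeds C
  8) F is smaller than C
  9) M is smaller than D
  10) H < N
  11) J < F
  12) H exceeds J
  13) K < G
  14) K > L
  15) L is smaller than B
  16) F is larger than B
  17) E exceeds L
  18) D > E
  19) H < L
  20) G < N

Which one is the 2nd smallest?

Piecing the relations together gives one ordering: M < J < H < L < B < F < C < K < G < N < E < D.
The 2nd smallest is J.

J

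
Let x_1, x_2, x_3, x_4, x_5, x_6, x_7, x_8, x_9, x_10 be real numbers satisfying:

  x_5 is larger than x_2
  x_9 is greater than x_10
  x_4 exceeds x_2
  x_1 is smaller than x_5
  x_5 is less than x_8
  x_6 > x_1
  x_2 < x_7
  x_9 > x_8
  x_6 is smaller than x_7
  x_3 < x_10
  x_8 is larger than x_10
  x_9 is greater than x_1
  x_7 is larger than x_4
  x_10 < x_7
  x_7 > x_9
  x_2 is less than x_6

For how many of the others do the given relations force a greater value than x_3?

From x_3 the given relations immediately reach x_10.
From those, x_8, x_9, x_7 — 4 in total.
No other element is forced above x_3 by the given relations, so the count is 4.

4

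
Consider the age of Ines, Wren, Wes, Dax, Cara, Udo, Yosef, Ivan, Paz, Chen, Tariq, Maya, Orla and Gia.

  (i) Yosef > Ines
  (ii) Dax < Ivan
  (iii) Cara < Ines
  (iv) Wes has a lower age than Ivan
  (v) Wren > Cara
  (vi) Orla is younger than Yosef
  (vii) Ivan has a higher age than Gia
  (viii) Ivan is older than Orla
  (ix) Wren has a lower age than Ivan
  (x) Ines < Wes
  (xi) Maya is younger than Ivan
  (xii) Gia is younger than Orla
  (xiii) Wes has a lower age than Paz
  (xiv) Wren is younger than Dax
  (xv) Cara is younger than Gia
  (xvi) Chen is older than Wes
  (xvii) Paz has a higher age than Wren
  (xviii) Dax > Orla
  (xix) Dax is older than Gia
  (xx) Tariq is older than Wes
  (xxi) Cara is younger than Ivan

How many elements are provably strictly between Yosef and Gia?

The relations place Gia below Yosef. An element lies strictly between them when it is forced above Gia and also forced below Yosef.
Above Gia: {Orla, Dax, Ivan}. Below Yosef: {Cara, Ines, Orla}.
Intersection: {Orla} — 1.

1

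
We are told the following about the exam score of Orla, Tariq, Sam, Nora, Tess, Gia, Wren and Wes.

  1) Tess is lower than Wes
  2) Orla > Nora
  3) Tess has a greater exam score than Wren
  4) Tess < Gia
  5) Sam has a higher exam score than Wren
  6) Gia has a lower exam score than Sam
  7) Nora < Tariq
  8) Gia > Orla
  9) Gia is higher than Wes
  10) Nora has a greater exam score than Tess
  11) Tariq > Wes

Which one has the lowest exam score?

Wren

Chaining upward from Wren: directly above it, Tess, Sam; then Wes, Nora, Gia; then Orla, Tariq.
That covers every other element, and nothing is given below Wren, so Wren is the lowest exam score.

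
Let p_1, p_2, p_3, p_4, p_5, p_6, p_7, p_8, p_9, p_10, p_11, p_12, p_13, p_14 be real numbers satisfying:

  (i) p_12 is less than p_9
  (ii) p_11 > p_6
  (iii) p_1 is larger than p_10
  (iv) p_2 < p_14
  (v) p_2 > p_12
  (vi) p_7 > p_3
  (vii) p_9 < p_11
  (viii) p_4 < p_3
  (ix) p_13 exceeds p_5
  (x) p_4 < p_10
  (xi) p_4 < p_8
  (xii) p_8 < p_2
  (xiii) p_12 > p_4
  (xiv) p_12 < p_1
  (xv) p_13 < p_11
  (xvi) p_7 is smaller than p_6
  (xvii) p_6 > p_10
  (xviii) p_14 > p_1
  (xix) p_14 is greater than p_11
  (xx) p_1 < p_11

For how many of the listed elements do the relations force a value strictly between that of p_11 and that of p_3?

2

The relations place p_3 below p_11. An element lies strictly between them when it is forced above p_3 and also forced below p_11.
Above p_3: {p_7, p_6, p_14}. Below p_11: {p_4, p_5, p_12, p_13, p_10, p_9, p_7, p_1, p_6}.
Intersection: {p_7, p_6} — 2.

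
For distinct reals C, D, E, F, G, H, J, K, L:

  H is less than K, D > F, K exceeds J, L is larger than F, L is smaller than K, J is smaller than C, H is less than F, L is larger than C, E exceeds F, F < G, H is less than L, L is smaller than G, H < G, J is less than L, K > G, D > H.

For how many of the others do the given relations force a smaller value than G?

5

From G the given relations immediately reach H, F, L.
From those, J, C — 5 in total.
No other element is forced below G by the given relations, so the count is 5.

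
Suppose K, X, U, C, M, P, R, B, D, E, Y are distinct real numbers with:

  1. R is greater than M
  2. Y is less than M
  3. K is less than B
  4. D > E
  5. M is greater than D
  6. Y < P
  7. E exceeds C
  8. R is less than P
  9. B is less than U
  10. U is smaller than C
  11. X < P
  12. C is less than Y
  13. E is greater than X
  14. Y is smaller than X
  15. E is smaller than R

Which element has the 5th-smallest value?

Piecing the relations together gives one ordering: K < B < U < C < Y < X < E < D < M < R < P.
The 5th smallest is Y.

Y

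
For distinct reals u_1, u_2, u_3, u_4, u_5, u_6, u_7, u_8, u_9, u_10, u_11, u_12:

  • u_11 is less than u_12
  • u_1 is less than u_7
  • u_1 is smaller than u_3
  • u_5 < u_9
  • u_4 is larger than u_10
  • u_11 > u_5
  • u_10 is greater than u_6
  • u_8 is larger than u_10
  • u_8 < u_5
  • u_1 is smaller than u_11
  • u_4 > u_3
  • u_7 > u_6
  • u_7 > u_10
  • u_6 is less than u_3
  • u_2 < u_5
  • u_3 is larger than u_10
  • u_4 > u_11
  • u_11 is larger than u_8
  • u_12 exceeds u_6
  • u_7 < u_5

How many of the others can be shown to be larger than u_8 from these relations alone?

5

From u_8 the given relations immediately reach u_5, u_11.
From those, u_9, u_4, u_12 — 5 in total.
Nothing else is reachable above u_8; 5 in all.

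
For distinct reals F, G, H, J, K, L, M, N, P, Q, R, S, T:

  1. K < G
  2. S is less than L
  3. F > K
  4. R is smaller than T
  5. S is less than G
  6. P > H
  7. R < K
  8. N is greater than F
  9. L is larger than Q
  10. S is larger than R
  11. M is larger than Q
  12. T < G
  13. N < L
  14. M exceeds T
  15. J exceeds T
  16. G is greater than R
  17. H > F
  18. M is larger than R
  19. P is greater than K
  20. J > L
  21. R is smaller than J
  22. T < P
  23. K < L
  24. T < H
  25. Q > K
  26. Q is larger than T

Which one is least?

R

K is not least since R < K; F is not least since K < F; T is not least since R < T; Q is not least since T < Q; N is not least since F < N; H is not least since T < H; S is not least since R < S; G is not least since R < G; M is not least since Q < M; L is not least since N < L; P is not least since H < P; J is not least since L < J.
Only R has nothing below it, so R is the least.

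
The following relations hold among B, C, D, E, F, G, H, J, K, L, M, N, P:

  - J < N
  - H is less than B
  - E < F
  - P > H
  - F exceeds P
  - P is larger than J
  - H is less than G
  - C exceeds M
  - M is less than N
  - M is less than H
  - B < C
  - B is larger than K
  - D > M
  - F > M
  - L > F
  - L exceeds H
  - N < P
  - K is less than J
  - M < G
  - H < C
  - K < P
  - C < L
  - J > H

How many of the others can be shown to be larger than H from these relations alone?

From H the given relations immediately reach J, B, C, P, G, L.
From those, N, F — 8 in total.
No other element is forced above H by the given relations, so the count is 8.

8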